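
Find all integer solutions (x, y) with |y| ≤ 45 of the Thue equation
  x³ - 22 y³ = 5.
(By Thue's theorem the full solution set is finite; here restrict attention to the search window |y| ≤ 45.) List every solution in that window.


The equation is x³ - 22y³ = 5. For fixed y, x³ = 22·y³ + 5, so a solution requires the RHS to be a perfect cube.
Strategy: iterate y from -45 to 45, compute RHS = 22·y³ + 5, and check whether it is a (positive or negative) perfect cube.
Check small values of y:
  y = 0: RHS = 5 is not a perfect cube.
  y = 1: RHS = 27 = (3)³ ⇒ x = 3 works.
  y = -1: RHS = -17 is not a perfect cube.
  y = 2: RHS = 181 is not a perfect cube.
  y = -2: RHS = -171 is not a perfect cube.
  y = 3: RHS = 599 is not a perfect cube.
  y = -3: RHS = -589 is not a perfect cube.
Continuing the search up to |y| = 45 finds no further solutions beyond those listed.
Collected solutions: (3, 1).

Solutions (with |y| ≤ 45): (3, 1).


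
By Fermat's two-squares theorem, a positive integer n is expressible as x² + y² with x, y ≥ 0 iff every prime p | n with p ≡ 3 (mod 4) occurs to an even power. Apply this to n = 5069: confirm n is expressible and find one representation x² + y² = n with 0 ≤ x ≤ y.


Step 1: Factor n = 5069 = 37 · 137.
Step 2: Check the mod-4 condition on each prime factor: 37 ≡ 1 (mod 4), exponent 1; 137 ≡ 1 (mod 4), exponent 1.
All primes ≡ 3 (mod 4) appear to even exponent (or don't appear), so by the two-squares theorem n IS expressible as a sum of two squares.
Step 3: Build a representation. Here n = 37 · 137 is a product of primes ≡ 1 (mod 4). Each prime p ≡ 1 (mod 4) is itself a sum of two squares; find a² by testing p − a² for a perfect square:
  37: 37 − 1² = 36 = 6² ⇒ 37 = 1² + 6².
  137: 137 − 1² = 136, 137 − 2² = 133, 137 − 3² = 128, 137 − 4² = 121 = 11² ⇒ 137 = 4² + 11².
  Combine using the Brahmagupta–Fibonacci identity (a² + b²)(c² + d²) = (ac − bd)² + (ad + bc)² = (ac + bd)² + (ad − bc)²:
  37 · 137 = 5069: from (1² + 6²)(4² + 11²), take (1·4 − 6·11, 1·11 + 6·4) = (4 − 66, 11 + 24) = (-62, 35); dropping signs (only squares matter) gives (62, 35); check 62² + 35² = 3844 + 1225 = 5069 ✓.
Step 4: Order so x ≤ y and verify: 35² + 62² = 1225 + 3844 = 5069 = n. ✓

n = 5069 = 35² + 62² (one valid representation with x ≤ y).


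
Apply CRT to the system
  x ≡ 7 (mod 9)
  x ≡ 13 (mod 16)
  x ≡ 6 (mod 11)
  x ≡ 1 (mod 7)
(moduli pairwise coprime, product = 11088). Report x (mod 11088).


Product of moduli M = 9 · 16 · 11 · 7 = 11088.
Merge one congruence at a time:
  Start: x ≡ 7 (mod 9).
  Combine with x ≡ 13 (mod 16); new modulus lcm = 144.
    Write x = 7 + 9·t and substitute into x ≡ 13 (mod 16): 9·t ≡ 13 − 7 = 6 (mod 16).
    The inverse of 9 mod 16 is 9 (since 9·9 = 81 = 5·16 + 1), so t ≡ 9·6 = 54 ≡ 6 (mod 16).
    Then x = 7 + 9·6 = 61, valid modulo lcm(9, 16) = 144: x ≡ 61 (mod 144).
  Combine with x ≡ 6 (mod 11); new modulus lcm = 1584.
    Write x = 61 + 144·t and substitute into x ≡ 6 (mod 11): 144·t ≡ 6 − 61 = -55 (mod 11).
    Reduce coefficients mod 11: 1·t ≡ 0 (mod 11).
    So t ≡ 0 (mod 11).
    Then x = 61 + 144·0 = 61, valid modulo lcm(144, 11) = 1584: x ≡ 61 (mod 1584).
  Combine with x ≡ 1 (mod 7); new modulus lcm = 11088.
    Write x = 61 + 1584·t and substitute into x ≡ 1 (mod 7): 1584·t ≡ 1 − 61 = -60 (mod 7).
    Reduce coefficients mod 7: 2·t ≡ 3 (mod 7).
    The inverse of 2 mod 7 is 4 (since 2·4 = 8 = 1·7 + 1), so t ≡ 4·3 = 12 ≡ 5 (mod 7).
    Then x = 61 + 1584·5 = 7981, valid modulo lcm(1584, 7) = 11088: x ≡ 7981 (mod 11088).
Verify against each original: 7981 mod 9 = 7, 7981 mod 16 = 13, 7981 mod 11 = 6, 7981 mod 7 = 1.

x ≡ 7981 (mod 11088).


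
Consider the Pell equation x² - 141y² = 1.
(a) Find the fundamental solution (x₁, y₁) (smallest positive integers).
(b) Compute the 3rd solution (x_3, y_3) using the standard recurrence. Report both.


Step 1: Find the fundamental solution (x₁, y₁) of x² - 141y² = 1.
  Expand √141 as a continued fraction. a₀ = ⌊√141⌋ = 11; iterate m_{k+1} = d_k·a_k − m_k, d_{k+1} = (141 − m_{k+1}²)/d_k, a_{k+1} = ⌊(a₀ + m_{k+1})/d_{k+1}⌋ (starting m₀ = 0, d₀ = 1), with convergents p_k = a_k·p_{k-1} + p_{k-2}, q_k = a_k·q_{k-1} + q_{k-2} (p₋₁ = 1, q₋₁ = 0):
  k = 0: a₀ = 11; p₀/q₀ = 11/1; p₀² − 141·q₀² = 121 − 141 = -20.
  k = 1: m = 11, d = 20, a = ⌊(11 + 11)/20⌋ = 1; p/q = (1·11 + 1)/(1·1 + 0) = 12/1; p² − 141·q² = 144 − 141 = 3.
  k = 2: m = 9, d = 3, a = ⌊(11 + 9)/3⌋ = 6; p/q = (6·12 + 11)/(6·1 + 1) = 83/7; p² − 141·q² = 6889 − 6909 = -20.
  k = 3: m = 9, d = 20, a = ⌊(11 + 9)/20⌋ = 1; p/q = (1·83 + 12)/(1·7 + 1) = 95/8; p² − 141·q² = 9025 − 9024 = 1.
  The first convergent with p² − 141·q² = 1 gives the fundamental solution (x₁, y₁) = (95, 8).
Step 2: Apply the recurrence (x_{n+1}, y_{n+1}) = (x₁x_n + 141y₁y_n, x₁y_n + y₁x_n) repeatedly.
  From (x_1, y_1) = (95, 8): x_2 = 95·95 + 141·8·8 = 18049; y_2 = 95·8 + 8·95 = 1520.
  From (x_2, y_2) = (18049, 1520): x_3 = 95·18049 + 141·8·1520 = 3429215; y_3 = 95·1520 + 8·18049 = 288792.
Step 3: Verify x_3² - 141·y_3² = 11759515516225 - 11759515516224 = 1 (should be 1). ✓

(x_1, y_1) = (95, 8); (x_3, y_3) = (3429215, 288792).


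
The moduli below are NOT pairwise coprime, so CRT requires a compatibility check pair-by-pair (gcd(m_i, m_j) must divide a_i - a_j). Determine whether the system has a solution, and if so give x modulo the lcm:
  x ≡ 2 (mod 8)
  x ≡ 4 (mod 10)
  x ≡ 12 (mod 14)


Moduli 8, 10, 14 are not pairwise coprime, so CRT works modulo lcm(m_i) when all pairwise compatibility conditions hold.
Pairwise compatibility: gcd(m_i, m_j) must divide a_i - a_j for every pair.
Merge one congruence at a time:
  Start: x ≡ 2 (mod 8).
  Combine with x ≡ 4 (mod 10): gcd(8, 10) = 2; 4 - 2 = 2, which IS divisible by 2, so compatible.
    Write x = 2 + 8·t and substitute into x ≡ 4 (mod 10): 8·t ≡ 4 − 2 = 2 (mod 10).
    Divide the congruence (and modulus) by g = 2: 4·t ≡ 1 (mod 5).
    The inverse of 4 mod 5 is 4 (since 4·4 = 16 = 3·5 + 1), so t ≡ 4·1 = 4 ≡ 4 (mod 5).
    Then x = 2 + 8·4 = 34, valid modulo lcm(8, 10) = 40: x ≡ 34 (mod 40).
  Combine with x ≡ 12 (mod 14): gcd(40, 14) = 2; 12 - 34 = -22, which IS divisible by 2, so compatible.
    Write x = 34 + 40·t and substitute into x ≡ 12 (mod 14): 40·t ≡ 12 − 34 = -22 (mod 14).
    Divide the congruence (and modulus) by g = 2: 20·t ≡ -11 (mod 7).
    Reduce coefficients mod 7: 6·t ≡ 3 (mod 7).
    The inverse of 6 mod 7 is 6 (since 6·6 = 36 = 5·7 + 1), so t ≡ 6·3 = 18 ≡ 4 (mod 7).
    Then x = 34 + 40·4 = 194, valid modulo lcm(40, 14) = 280: x ≡ 194 (mod 280).
Verify: 194 mod 8 = 2, 194 mod 10 = 4, 194 mod 14 = 12.

x ≡ 194 (mod 280).


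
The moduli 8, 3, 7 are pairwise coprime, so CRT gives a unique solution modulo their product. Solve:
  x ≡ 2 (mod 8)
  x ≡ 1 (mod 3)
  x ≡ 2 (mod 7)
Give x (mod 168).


Moduli 8, 3, 7 are pairwise coprime; by CRT there is a unique solution modulo M = 8 · 3 · 7 = 168.
Solve pairwise, accumulating the modulus:
  Start with x ≡ 2 (mod 8).
  Combine with x ≡ 1 (mod 3): since gcd(8, 3) = 1, we get a unique residue mod 24.
    Write x = 2 + 8·t and substitute into x ≡ 1 (mod 3): 8·t ≡ 1 − 2 = -1 (mod 3).
    Reduce coefficients mod 3: 2·t ≡ 2 (mod 3).
    The inverse of 2 mod 3 is 2 (since 2·2 = 4 = 1·3 + 1), so t ≡ 2·2 = 4 ≡ 1 (mod 3).
    Then x = 2 + 8·1 = 10, valid modulo lcm(8, 3) = 24: x ≡ 10 (mod 24).
  Combine with x ≡ 2 (mod 7): since gcd(24, 7) = 1, we get a unique residue mod 168.
    Write x = 10 + 24·t and substitute into x ≡ 2 (mod 7): 24·t ≡ 2 − 10 = -8 (mod 7).
    Reduce coefficients mod 7: 3·t ≡ 6 (mod 7).
    The inverse of 3 mod 7 is 5 (since 3·5 = 15 = 2·7 + 1), so t ≡ 5·6 = 30 ≡ 2 (mod 7).
    Then x = 10 + 24·2 = 58, valid modulo lcm(24, 7) = 168: x ≡ 58 (mod 168).
Verify: 58 mod 8 = 2 ✓, 58 mod 3 = 1 ✓, 58 mod 7 = 2 ✓.

x ≡ 58 (mod 168).


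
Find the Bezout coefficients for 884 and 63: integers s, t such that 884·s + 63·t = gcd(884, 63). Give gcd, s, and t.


Euclidean algorithm on (884, 63) — divide until remainder is 0:
  884 = 14 · 63 + 2
  63 = 31 · 2 + 1
  2 = 2 · 1 + 0
gcd(884, 63) = 1.
Track Bezout coefficients alongside the remainders: start with r₀ = 884 = a·1 + b·0 (s = 1, t = 0) and r₁ = 63 = a·0 + b·1 (s = 0, t = 1); each new remainder r_{k+1} = r_{k-1} − q_k·r_k inherits s_{k+1} = s_{k-1} − q_k·s_k, t_{k+1} = t_{k-1} − q_k·t_k, so r_k = a·s_k + b·t_k at every step:
  q = 14: r = 2, s = 1 − 14·0 = 1, t = 0 − 14·1 = -14  (check: 884·1 + 63·(-14) = 2)
  q = 31: r = 1, s = 0 − 31·1 = -31, t = 1 − 31·(-14) = 435  (check: 884·(-31) + 63·435 = 1)
The row with r = 1 (the gcd) gives the Bezout coefficients s = -31, t = 435.
Result: 884 · (-31) + 63 · (435) = 1.

gcd(884, 63) = 1; s = -31, t = 435 (check: 884·(-31) + 63·435 = 1).


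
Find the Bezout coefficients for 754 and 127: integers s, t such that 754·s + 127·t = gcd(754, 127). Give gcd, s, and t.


Euclidean algorithm on (754, 127) — divide until remainder is 0:
  754 = 5 · 127 + 119
  127 = 1 · 119 + 8
  119 = 14 · 8 + 7
  8 = 1 · 7 + 1
  7 = 7 · 1 + 0
gcd(754, 127) = 1.
Track Bezout coefficients alongside the remainders: start with r₀ = 754 = a·1 + b·0 (s = 1, t = 0) and r₁ = 127 = a·0 + b·1 (s = 0, t = 1); each new remainder r_{k+1} = r_{k-1} − q_k·r_k inherits s_{k+1} = s_{k-1} − q_k·s_k, t_{k+1} = t_{k-1} − q_k·t_k, so r_k = a·s_k + b·t_k at every step:
  q = 5: r = 119, s = 1 − 5·0 = 1, t = 0 − 5·1 = -5  (check: 754·1 + 127·(-5) = 119)
  q = 1: r = 8, s = 0 − 1·1 = -1, t = 1 − 1·(-5) = 6  (check: 754·(-1) + 127·6 = 8)
  q = 14: r = 7, s = 1 − 14·(-1) = 15, t = -5 − 14·6 = -89  (check: 754·15 + 127·(-89) = 7)
  q = 1: r = 1, s = -1 − 1·15 = -16, t = 6 − 1·(-89) = 95  (check: 754·(-16) + 127·95 = 1)
The row with r = 1 (the gcd) gives the Bezout coefficients s = -16, t = 95.
Result: 754 · (-16) + 127 · (95) = 1.

gcd(754, 127) = 1; s = -16, t = 95 (check: 754·(-16) + 127·95 = 1).


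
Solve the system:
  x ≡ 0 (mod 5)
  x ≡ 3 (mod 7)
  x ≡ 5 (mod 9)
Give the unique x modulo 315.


Moduli 5, 7, 9 are pairwise coprime; by CRT there is a unique solution modulo M = 5 · 7 · 9 = 315.
Solve pairwise, accumulating the modulus:
  Start with x ≡ 0 (mod 5).
  Combine with x ≡ 3 (mod 7): since gcd(5, 7) = 1, we get a unique residue mod 35.
    Write x = 0 + 5·t and substitute into x ≡ 3 (mod 7): 5·t ≡ 3 − 0 = 3 (mod 7).
    The inverse of 5 mod 7 is 3 (since 5·3 = 15 = 2·7 + 1), so t ≡ 3·3 = 9 ≡ 2 (mod 7).
    Then x = 0 + 5·2 = 10, valid modulo lcm(5, 7) = 35: x ≡ 10 (mod 35).
  Combine with x ≡ 5 (mod 9): since gcd(35, 9) = 1, we get a unique residue mod 315.
    Write x = 10 + 35·t and substitute into x ≡ 5 (mod 9): 35·t ≡ 5 − 10 = -5 (mod 9).
    Reduce coefficients mod 9: 8·t ≡ 4 (mod 9).
    The inverse of 8 mod 9 is 8 (since 8·8 = 64 = 7·9 + 1), so t ≡ 8·4 = 32 ≡ 5 (mod 9).
    Then x = 10 + 35·5 = 185, valid modulo lcm(35, 9) = 315: x ≡ 185 (mod 315).
Verify: 185 mod 5 = 0 ✓, 185 mod 7 = 3 ✓, 185 mod 9 = 5 ✓.

x ≡ 185 (mod 315).


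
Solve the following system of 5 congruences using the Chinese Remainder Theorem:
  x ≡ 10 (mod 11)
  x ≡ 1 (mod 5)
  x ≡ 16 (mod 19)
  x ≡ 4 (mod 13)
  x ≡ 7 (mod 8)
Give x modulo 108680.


Product of moduli M = 11 · 5 · 19 · 13 · 8 = 108680.
Merge one congruence at a time:
  Start: x ≡ 10 (mod 11).
  Combine with x ≡ 1 (mod 5); new modulus lcm = 55.
    Write x = 10 + 11·t and substitute into x ≡ 1 (mod 5): 11·t ≡ 1 − 10 = -9 (mod 5).
    Reduce coefficients mod 5: 1·t ≡ 1 (mod 5).
    So t ≡ 1 (mod 5).
    Then x = 10 + 11·1 = 21, valid modulo lcm(11, 5) = 55: x ≡ 21 (mod 55).
  Combine with x ≡ 16 (mod 19); new modulus lcm = 1045.
    Write x = 21 + 55·t and substitute into x ≡ 16 (mod 19): 55·t ≡ 16 − 21 = -5 (mod 19).
    Reduce coefficients mod 19: 17·t ≡ 14 (mod 19).
    The inverse of 17 mod 19 is 9 (since 17·9 = 153 = 8·19 + 1), so t ≡ 9·14 = 126 ≡ 12 (mod 19).
    Then x = 21 + 55·12 = 681, valid modulo lcm(55, 19) = 1045: x ≡ 681 (mod 1045).
  Combine with x ≡ 4 (mod 13); new modulus lcm = 13585.
    Write x = 681 + 1045·t and substitute into x ≡ 4 (mod 13): 1045·t ≡ 4 − 681 = -677 (mod 13).
    Reduce coefficients mod 13: 5·t ≡ 12 (mod 13).
    The inverse of 5 mod 13 is 8 (since 5·8 = 40 = 3·13 + 1), so t ≡ 8·12 = 96 ≡ 5 (mod 13).
    Then x = 681 + 1045·5 = 5906, valid modulo lcm(1045, 13) = 13585: x ≡ 5906 (mod 13585).
  Combine with x ≡ 7 (mod 8); new modulus lcm = 108680.
    Write x = 5906 + 13585·t and substitute into x ≡ 7 (mod 8): 13585·t ≡ 7 − 5906 = -5899 (mod 8).
    Reduce coefficients mod 8: 1·t ≡ 5 (mod 8).
    So t ≡ 5 (mod 8).
    Then x = 5906 + 13585·5 = 73831, valid modulo lcm(13585, 8) = 108680: x ≡ 73831 (mod 108680).
Verify against each original: 73831 mod 11 = 10, 73831 mod 5 = 1, 73831 mod 19 = 16, 73831 mod 13 = 4, 73831 mod 8 = 7.

x ≡ 73831 (mod 108680).


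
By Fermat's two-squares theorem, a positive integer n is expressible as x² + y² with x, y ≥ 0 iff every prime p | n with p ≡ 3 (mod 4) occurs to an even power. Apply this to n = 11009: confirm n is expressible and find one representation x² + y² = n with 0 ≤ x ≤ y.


Step 1: Factor n = 11009 = 101 · 109.
Step 2: Check the mod-4 condition on each prime factor: 101 ≡ 1 (mod 4), exponent 1; 109 ≡ 1 (mod 4), exponent 1.
All primes ≡ 3 (mod 4) appear to even exponent (or don't appear), so by the two-squares theorem n IS expressible as a sum of two squares.
Step 3: Build a representation. Here n = 101 · 109 is a product of primes ≡ 1 (mod 4). Each prime p ≡ 1 (mod 4) is itself a sum of two squares; find a² by testing p − a² for a perfect square:
  101: 101 − 1² = 100 = 10² ⇒ 101 = 1² + 10².
  109: 109 − 1² = 108, 109 − 2² = 105, 109 − 3² = 100 = 10² ⇒ 109 = 3² + 10².
  Combine using the Brahmagupta–Fibonacci identity (a² + b²)(c² + d²) = (ac − bd)² + (ad + bc)² = (ac + bd)² + (ad − bc)²:
  101 · 109 = 11009: from (1² + 10²)(3² + 10²), take (1·3 − 10·10, 1·10 + 10·3) = (3 − 100, 10 + 30) = (-97, 40); dropping signs (only squares matter) gives (97, 40); check 97² + 40² = 9409 + 1600 = 11009 ✓.
Step 4: Order so x ≤ y and verify: 40² + 97² = 1600 + 9409 = 11009 = n. ✓

n = 11009 = 40² + 97² (one valid representation with x ≤ y).


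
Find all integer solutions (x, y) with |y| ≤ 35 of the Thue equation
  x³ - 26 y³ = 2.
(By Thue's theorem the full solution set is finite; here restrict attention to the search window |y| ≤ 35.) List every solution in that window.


The equation is x³ - 26y³ = 2. For fixed y, x³ = 26·y³ + 2, so a solution requires the RHS to be a perfect cube.
Strategy: iterate y from -35 to 35, compute RHS = 26·y³ + 2, and check whether it is a (positive or negative) perfect cube.
Check small values of y:
  y = 0: RHS = 2 is not a perfect cube.
  y = 1: RHS = 28 is not a perfect cube.
  y = -1: RHS = -24 is not a perfect cube.
  y = 2: RHS = 210 is not a perfect cube.
  y = -2: RHS = -206 is not a perfect cube.
  y = 3: RHS = 704 is not a perfect cube.
  y = -3: RHS = -700 is not a perfect cube.
Continuing the search up to |y| = 35 finds no solutions either.
No (x, y) in the scanned range satisfies the equation.

No integer solutions with |y| ≤ 35.


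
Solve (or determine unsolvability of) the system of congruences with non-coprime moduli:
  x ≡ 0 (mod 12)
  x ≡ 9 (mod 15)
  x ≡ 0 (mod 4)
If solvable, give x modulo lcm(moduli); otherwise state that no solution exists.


Moduli 12, 15, 4 are not pairwise coprime, so CRT works modulo lcm(m_i) when all pairwise compatibility conditions hold.
Pairwise compatibility: gcd(m_i, m_j) must divide a_i - a_j for every pair.
Merge one congruence at a time:
  Start: x ≡ 0 (mod 12).
  Combine with x ≡ 9 (mod 15): gcd(12, 15) = 3; 9 - 0 = 9, which IS divisible by 3, so compatible.
    Write x = 0 + 12·t and substitute into x ≡ 9 (mod 15): 12·t ≡ 9 − 0 = 9 (mod 15).
    Divide the congruence (and modulus) by g = 3: 4·t ≡ 3 (mod 5).
    The inverse of 4 mod 5 is 4 (since 4·4 = 16 = 3·5 + 1), so t ≡ 4·3 = 12 ≡ 2 (mod 5).
    Then x = 0 + 12·2 = 24, valid modulo lcm(12, 15) = 60: x ≡ 24 (mod 60).
  Combine with x ≡ 0 (mod 4): gcd(60, 4) = 4; 0 - 24 = -24, which IS divisible by 4, so compatible.
    Write x = 24 + 60·t and substitute into x ≡ 0 (mod 4): 60·t ≡ 0 − 24 = -24 (mod 4).
    Divide the congruence (and modulus) by g = 4: 15·t ≡ -6 (mod 1).
    Modulo 1 every t works; take t = 0.
    Then x = 24 + 60·0 = 24, valid modulo lcm(60, 4) = 60: x ≡ 24 (mod 60).
Verify: 24 mod 12 = 0, 24 mod 15 = 9, 24 mod 4 = 0.

x ≡ 24 (mod 60).


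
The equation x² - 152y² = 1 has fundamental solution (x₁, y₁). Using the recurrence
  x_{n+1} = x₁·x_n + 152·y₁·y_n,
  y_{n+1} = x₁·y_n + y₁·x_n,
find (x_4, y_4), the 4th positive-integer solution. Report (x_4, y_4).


Step 1: Find the fundamental solution (x₁, y₁) of x² - 152y² = 1.
  Expand √152 as a continued fraction. a₀ = ⌊√152⌋ = 12; iterate m_{k+1} = d_k·a_k − m_k, d_{k+1} = (152 − m_{k+1}²)/d_k, a_{k+1} = ⌊(a₀ + m_{k+1})/d_{k+1}⌋ (starting m₀ = 0, d₀ = 1), with convergents p_k = a_k·p_{k-1} + p_{k-2}, q_k = a_k·q_{k-1} + q_{k-2} (p₋₁ = 1, q₋₁ = 0):
  k = 0: a₀ = 12; p₀/q₀ = 12/1; p₀² − 152·q₀² = 144 − 152 = -8.
  k = 1: m = 12, d = 8, a = ⌊(12 + 12)/8⌋ = 3; p/q = (3·12 + 1)/(3·1 + 0) = 37/3; p² − 152·q² = 1369 − 1368 = 1.
  The first convergent with p² − 152·q² = 1 gives the fundamental solution (x₁, y₁) = (37, 3).
Step 2: Apply the recurrence (x_{n+1}, y_{n+1}) = (x₁x_n + 152y₁y_n, x₁y_n + y₁x_n) repeatedly.
  From (x_1, y_1) = (37, 3): x_2 = 37·37 + 152·3·3 = 2737; y_2 = 37·3 + 3·37 = 222.
  From (x_2, y_2) = (2737, 222): x_3 = 37·2737 + 152·3·222 = 202501; y_3 = 37·222 + 3·2737 = 16425.
  From (x_3, y_3) = (202501, 16425): x_4 = 37·202501 + 152·3·16425 = 14982337; y_4 = 37·16425 + 3·202501 = 1215228.
Step 3: Verify x_4² - 152·y_4² = 224470421981569 - 224470421981568 = 1 (should be 1). ✓

(x_1, y_1) = (37, 3); (x_4, y_4) = (14982337, 1215228).


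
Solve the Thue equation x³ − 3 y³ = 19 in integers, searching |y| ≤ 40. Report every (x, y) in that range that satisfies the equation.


The equation is x³ - 3y³ = 19. For fixed y, x³ = 3·y³ + 19, so a solution requires the RHS to be a perfect cube.
Strategy: iterate y from -40 to 40, compute RHS = 3·y³ + 19, and check whether it is a (positive or negative) perfect cube.
Check small values of y:
  y = 0: RHS = 19 is not a perfect cube.
  y = 1: RHS = 22 is not a perfect cube.
  y = -1: RHS = 16 is not a perfect cube.
  y = 2: RHS = 43 is not a perfect cube.
  y = -2: RHS = -5 is not a perfect cube.
  y = 3: RHS = 100 is not a perfect cube.
  y = -3: RHS = -62 is not a perfect cube.
Continuing the search up to |y| = 40 finds no solutions either.
No (x, y) in the scanned range satisfies the equation.

No integer solutions with |y| ≤ 40.


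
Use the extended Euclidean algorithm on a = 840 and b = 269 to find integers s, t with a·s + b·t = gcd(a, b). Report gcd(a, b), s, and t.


Euclidean algorithm on (840, 269) — divide until remainder is 0:
  840 = 3 · 269 + 33
  269 = 8 · 33 + 5
  33 = 6 · 5 + 3
  5 = 1 · 3 + 2
  3 = 1 · 2 + 1
  2 = 2 · 1 + 0
gcd(840, 269) = 1.
Track Bezout coefficients alongside the remainders: start with r₀ = 840 = a·1 + b·0 (s = 1, t = 0) and r₁ = 269 = a·0 + b·1 (s = 0, t = 1); each new remainder r_{k+1} = r_{k-1} − q_k·r_k inherits s_{k+1} = s_{k-1} − q_k·s_k, t_{k+1} = t_{k-1} − q_k·t_k, so r_k = a·s_k + b·t_k at every step:
  q = 3: r = 33, s = 1 − 3·0 = 1, t = 0 − 3·1 = -3  (check: 840·1 + 269·(-3) = 33)
  q = 8: r = 5, s = 0 − 8·1 = -8, t = 1 − 8·(-3) = 25  (check: 840·(-8) + 269·25 = 5)
  q = 6: r = 3, s = 1 − 6·(-8) = 49, t = -3 − 6·25 = -153  (check: 840·49 + 269·(-153) = 3)
  q = 1: r = 2, s = -8 − 1·49 = -57, t = 25 − 1·(-153) = 178  (check: 840·(-57) + 269·178 = 2)
  q = 1: r = 1, s = 49 − 1·(-57) = 106, t = -153 − 1·178 = -331  (check: 840·106 + 269·(-331) = 1)
The row with r = 1 (the gcd) gives the Bezout coefficients s = 106, t = -331.
Result: 840 · (106) + 269 · (-331) = 1.

gcd(840, 269) = 1; s = 106, t = -331 (check: 840·106 + 269·(-331) = 1).


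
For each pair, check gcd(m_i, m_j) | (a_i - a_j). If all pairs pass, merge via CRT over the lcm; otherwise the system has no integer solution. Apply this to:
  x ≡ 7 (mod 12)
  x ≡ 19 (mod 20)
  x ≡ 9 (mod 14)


Moduli 12, 20, 14 are not pairwise coprime, so CRT works modulo lcm(m_i) when all pairwise compatibility conditions hold.
Pairwise compatibility: gcd(m_i, m_j) must divide a_i - a_j for every pair.
Merge one congruence at a time:
  Start: x ≡ 7 (mod 12).
  Combine with x ≡ 19 (mod 20): gcd(12, 20) = 4; 19 - 7 = 12, which IS divisible by 4, so compatible.
    Write x = 7 + 12·t and substitute into x ≡ 19 (mod 20): 12·t ≡ 19 − 7 = 12 (mod 20).
    Divide the congruence (and modulus) by g = 4: 3·t ≡ 3 (mod 5).
    The inverse of 3 mod 5 is 2 (since 3·2 = 6 = 1·5 + 1), so t ≡ 2·3 = 6 ≡ 1 (mod 5).
    Then x = 7 + 12·1 = 19, valid modulo lcm(12, 20) = 60: x ≡ 19 (mod 60).
  Combine with x ≡ 9 (mod 14): gcd(60, 14) = 2; 9 - 19 = -10, which IS divisible by 2, so compatible.
    Write x = 19 + 60·t and substitute into x ≡ 9 (mod 14): 60·t ≡ 9 − 19 = -10 (mod 14).
    Divide the congruence (and modulus) by g = 2: 30·t ≡ -5 (mod 7).
    Reduce coefficients mod 7: 2·t ≡ 2 (mod 7).
    The inverse of 2 mod 7 is 4 (since 2·4 = 8 = 1·7 + 1), so t ≡ 4·2 = 8 ≡ 1 (mod 7).
    Then x = 19 + 60·1 = 79, valid modulo lcm(60, 14) = 420: x ≡ 79 (mod 420).
Verify: 79 mod 12 = 7, 79 mod 20 = 19, 79 mod 14 = 9.

x ≡ 79 (mod 420).


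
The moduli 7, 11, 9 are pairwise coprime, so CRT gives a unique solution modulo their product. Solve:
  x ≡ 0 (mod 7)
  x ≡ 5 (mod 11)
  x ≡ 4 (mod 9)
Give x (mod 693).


Moduli 7, 11, 9 are pairwise coprime; by CRT there is a unique solution modulo M = 7 · 11 · 9 = 693.
Solve pairwise, accumulating the modulus:
  Start with x ≡ 0 (mod 7).
  Combine with x ≡ 5 (mod 11): since gcd(7, 11) = 1, we get a unique residue mod 77.
    Write x = 0 + 7·t and substitute into x ≡ 5 (mod 11): 7·t ≡ 5 − 0 = 5 (mod 11).
    The inverse of 7 mod 11 is 8 (since 7·8 = 56 = 5·11 + 1), so t ≡ 8·5 = 40 ≡ 7 (mod 11).
    Then x = 0 + 7·7 = 49, valid modulo lcm(7, 11) = 77: x ≡ 49 (mod 77).
  Combine with x ≡ 4 (mod 9): since gcd(77, 9) = 1, we get a unique residue mod 693.
    Write x = 49 + 77·t and substitute into x ≡ 4 (mod 9): 77·t ≡ 4 − 49 = -45 (mod 9).
    Reduce coefficients mod 9: 5·t ≡ 0 (mod 9).
    The inverse of 5 mod 9 is 2 (since 5·2 = 10 = 1·9 + 1), so t ≡ 2·0 = 0 ≡ 0 (mod 9).
    Then x = 49 + 77·0 = 49, valid modulo lcm(77, 9) = 693: x ≡ 49 (mod 693).
Verify: 49 mod 7 = 0 ✓, 49 mod 11 = 5 ✓, 49 mod 9 = 4 ✓.

x ≡ 49 (mod 693).


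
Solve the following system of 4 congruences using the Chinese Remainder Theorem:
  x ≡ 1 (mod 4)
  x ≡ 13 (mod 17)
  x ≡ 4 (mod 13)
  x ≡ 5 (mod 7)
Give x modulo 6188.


Product of moduli M = 4 · 17 · 13 · 7 = 6188.
Merge one congruence at a time:
  Start: x ≡ 1 (mod 4).
  Combine with x ≡ 13 (mod 17); new modulus lcm = 68.
    Write x = 1 + 4·t and substitute into x ≡ 13 (mod 17): 4·t ≡ 13 − 1 = 12 (mod 17).
    The inverse of 4 mod 17 is 13 (since 4·13 = 52 = 3·17 + 1), so t ≡ 13·12 = 156 ≡ 3 (mod 17).
    Then x = 1 + 4·3 = 13, valid modulo lcm(4, 17) = 68: x ≡ 13 (mod 68).
  Combine with x ≡ 4 (mod 13); new modulus lcm = 884.
    Write x = 13 + 68·t and substitute into x ≡ 4 (mod 13): 68·t ≡ 4 − 13 = -9 (mod 13).
    Reduce coefficients mod 13: 3·t ≡ 4 (mod 13).
    The inverse of 3 mod 13 is 9 (since 3·9 = 27 = 2·13 + 1), so t ≡ 9·4 = 36 ≡ 10 (mod 13).
    Then x = 13 + 68·10 = 693, valid modulo lcm(68, 13) = 884: x ≡ 693 (mod 884).
  Combine with x ≡ 5 (mod 7); new modulus lcm = 6188.
    Write x = 693 + 884·t and substitute into x ≡ 5 (mod 7): 884·t ≡ 5 − 693 = -688 (mod 7).
    Reduce coefficients mod 7: 2·t ≡ 5 (mod 7).
    The inverse of 2 mod 7 is 4 (since 2·4 = 8 = 1·7 + 1), so t ≡ 4·5 = 20 ≡ 6 (mod 7).
    Then x = 693 + 884·6 = 5997, valid modulo lcm(884, 7) = 6188: x ≡ 5997 (mod 6188).
Verify against each original: 5997 mod 4 = 1, 5997 mod 17 = 13, 5997 mod 13 = 4, 5997 mod 7 = 5.

x ≡ 5997 (mod 6188).


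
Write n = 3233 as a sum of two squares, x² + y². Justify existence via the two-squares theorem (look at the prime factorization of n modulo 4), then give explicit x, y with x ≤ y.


Step 1: Factor n = 3233 = 53 · 61.
Step 2: Check the mod-4 condition on each prime factor: 53 ≡ 1 (mod 4), exponent 1; 61 ≡ 1 (mod 4), exponent 1.
All primes ≡ 3 (mod 4) appear to even exponent (or don't appear), so by the two-squares theorem n IS expressible as a sum of two squares.
Step 3: Build a representation. Here n = 53 · 61 is a product of primes ≡ 1 (mod 4). Each prime p ≡ 1 (mod 4) is itself a sum of two squares; find a² by testing p − a² for a perfect square:
  53: 53 − 1² = 52, 53 − 2² = 49 = 7² ⇒ 53 = 2² + 7².
  61: 61 − 1² = 60, 61 − 2² = 57, 61 − 3² = 52, 61 − 4² = 45, 61 − 5² = 36 = 6² ⇒ 61 = 5² + 6².
  Combine using the Brahmagupta–Fibonacci identity (a² + b²)(c² + d²) = (ac − bd)² + (ad + bc)² = (ac + bd)² + (ad − bc)²:
  53 · 61 = 3233: from (2² + 7²)(5² + 6²), take (2·5 − 7·6, 2·6 + 7·5) = (10 − 42, 12 + 35) = (-32, 47); dropping signs (only squares matter) gives (32, 47); check 32² + 47² = 1024 + 2209 = 3233 ✓.
Step 4: Order so x ≤ y and verify: 32² + 47² = 1024 + 2209 = 3233 = n. ✓

n = 3233 = 32² + 47² (one valid representation with x ≤ y).


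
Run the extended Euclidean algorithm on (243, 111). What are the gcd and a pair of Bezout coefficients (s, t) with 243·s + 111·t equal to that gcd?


Euclidean algorithm on (243, 111) — divide until remainder is 0:
  243 = 2 · 111 + 21
  111 = 5 · 21 + 6
  21 = 3 · 6 + 3
  6 = 2 · 3 + 0
gcd(243, 111) = 3.
Track Bezout coefficients alongside the remainders: start with r₀ = 243 = a·1 + b·0 (s = 1, t = 0) and r₁ = 111 = a·0 + b·1 (s = 0, t = 1); each new remainder r_{k+1} = r_{k-1} − q_k·r_k inherits s_{k+1} = s_{k-1} − q_k·s_k, t_{k+1} = t_{k-1} − q_k·t_k, so r_k = a·s_k + b·t_k at every step:
  q = 2: r = 21, s = 1 − 2·0 = 1, t = 0 − 2·1 = -2  (check: 243·1 + 111·(-2) = 21)
  q = 5: r = 6, s = 0 − 5·1 = -5, t = 1 − 5·(-2) = 11  (check: 243·(-5) + 111·11 = 6)
  q = 3: r = 3, s = 1 − 3·(-5) = 16, t = -2 − 3·11 = -35  (check: 243·16 + 111·(-35) = 3)
The row with r = 3 (the gcd) gives the Bezout coefficients s = 16, t = -35.
Result: 243 · (16) + 111 · (-35) = 3.

gcd(243, 111) = 3; s = 16, t = -35 (check: 243·16 + 111·(-35) = 3).


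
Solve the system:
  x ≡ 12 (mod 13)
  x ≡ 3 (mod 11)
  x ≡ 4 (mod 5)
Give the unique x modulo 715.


Moduli 13, 11, 5 are pairwise coprime; by CRT there is a unique solution modulo M = 13 · 11 · 5 = 715.
Solve pairwise, accumulating the modulus:
  Start with x ≡ 12 (mod 13).
  Combine with x ≡ 3 (mod 11): since gcd(13, 11) = 1, we get a unique residue mod 143.
    Write x = 12 + 13·t and substitute into x ≡ 3 (mod 11): 13·t ≡ 3 − 12 = -9 (mod 11).
    Reduce coefficients mod 11: 2·t ≡ 2 (mod 11).
    The inverse of 2 mod 11 is 6 (since 2·6 = 12 = 1·11 + 1), so t ≡ 6·2 = 12 ≡ 1 (mod 11).
    Then x = 12 + 13·1 = 25, valid modulo lcm(13, 11) = 143: x ≡ 25 (mod 143).
  Combine with x ≡ 4 (mod 5): since gcd(143, 5) = 1, we get a unique residue mod 715.
    Write x = 25 + 143·t and substitute into x ≡ 4 (mod 5): 143·t ≡ 4 − 25 = -21 (mod 5).
    Reduce coefficients mod 5: 3·t ≡ 4 (mod 5).
    The inverse of 3 mod 5 is 2 (since 3·2 = 6 = 1·5 + 1), so t ≡ 2·4 = 8 ≡ 3 (mod 5).
    Then x = 25 + 143·3 = 454, valid modulo lcm(143, 5) = 715: x ≡ 454 (mod 715).
Verify: 454 mod 13 = 12 ✓, 454 mod 11 = 3 ✓, 454 mod 5 = 4 ✓.

x ≡ 454 (mod 715).


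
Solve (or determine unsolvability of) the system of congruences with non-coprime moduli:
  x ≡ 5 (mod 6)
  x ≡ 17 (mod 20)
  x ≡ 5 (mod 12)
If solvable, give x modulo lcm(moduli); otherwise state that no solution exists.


Moduli 6, 20, 12 are not pairwise coprime, so CRT works modulo lcm(m_i) when all pairwise compatibility conditions hold.
Pairwise compatibility: gcd(m_i, m_j) must divide a_i - a_j for every pair.
Merge one congruence at a time:
  Start: x ≡ 5 (mod 6).
  Combine with x ≡ 17 (mod 20): gcd(6, 20) = 2; 17 - 5 = 12, which IS divisible by 2, so compatible.
    Write x = 5 + 6·t and substitute into x ≡ 17 (mod 20): 6·t ≡ 17 − 5 = 12 (mod 20).
    Divide the congruence (and modulus) by g = 2: 3·t ≡ 6 (mod 10).
    The inverse of 3 mod 10 is 7 (since 3·7 = 21 = 2·10 + 1), so t ≡ 7·6 = 42 ≡ 2 (mod 10).
    Then x = 5 + 6·2 = 17, valid modulo lcm(6, 20) = 60: x ≡ 17 (mod 60).
  Combine with x ≡ 5 (mod 12): gcd(60, 12) = 12; 5 - 17 = -12, which IS divisible by 12, so compatible.
    Write x = 17 + 60·t and substitute into x ≡ 5 (mod 12): 60·t ≡ 5 − 17 = -12 (mod 12).
    Divide the congruence (and modulus) by g = 12: 5·t ≡ -1 (mod 1).
    Modulo 1 every t works; take t = 0.
    Then x = 17 + 60·0 = 17, valid modulo lcm(60, 12) = 60: x ≡ 17 (mod 60).
Verify: 17 mod 6 = 5, 17 mod 20 = 17, 17 mod 12 = 5.

x ≡ 17 (mod 60).


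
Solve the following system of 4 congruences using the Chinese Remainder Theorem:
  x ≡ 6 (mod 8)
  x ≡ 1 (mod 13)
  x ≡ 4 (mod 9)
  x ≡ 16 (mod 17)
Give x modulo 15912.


Product of moduli M = 8 · 13 · 9 · 17 = 15912.
Merge one congruence at a time:
  Start: x ≡ 6 (mod 8).
  Combine with x ≡ 1 (mod 13); new modulus lcm = 104.
    Write x = 6 + 8·t and substitute into x ≡ 1 (mod 13): 8·t ≡ 1 − 6 = -5 (mod 13).
    Reduce coefficients mod 13: 8·t ≡ 8 (mod 13).
    The inverse of 8 mod 13 is 5 (since 8·5 = 40 = 3·13 + 1), so t ≡ 5·8 = 40 ≡ 1 (mod 13).
    Then x = 6 + 8·1 = 14, valid modulo lcm(8, 13) = 104: x ≡ 14 (mod 104).
  Combine with x ≡ 4 (mod 9); new modulus lcm = 936.
    Write x = 14 + 104·t and substitute into x ≡ 4 (mod 9): 104·t ≡ 4 − 14 = -10 (mod 9).
    Reduce coefficients mod 9: 5·t ≡ 8 (mod 9).
    The inverse of 5 mod 9 is 2 (since 5·2 = 10 = 1·9 + 1), so t ≡ 2·8 = 16 ≡ 7 (mod 9).
    Then x = 14 + 104·7 = 742, valid modulo lcm(104, 9) = 936: x ≡ 742 (mod 936).
  Combine with x ≡ 16 (mod 17); new modulus lcm = 15912.
    Write x = 742 + 936·t and substitute into x ≡ 16 (mod 17): 936·t ≡ 16 − 742 = -726 (mod 17).
    Reduce coefficients mod 17: 1·t ≡ 5 (mod 17).
    So t ≡ 5 (mod 17).
    Then x = 742 + 936·5 = 5422, valid modulo lcm(936, 17) = 15912: x ≡ 5422 (mod 15912).
Verify against each original: 5422 mod 8 = 6, 5422 mod 13 = 1, 5422 mod 9 = 4, 5422 mod 17 = 16.

x ≡ 5422 (mod 15912).


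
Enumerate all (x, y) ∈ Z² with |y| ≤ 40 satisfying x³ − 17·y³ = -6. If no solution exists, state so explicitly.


The equation is x³ - 17y³ = -6. For fixed y, x³ = 17·y³ − 6, so a solution requires the RHS to be a perfect cube.
Strategy: iterate y from -40 to 40, compute RHS = 17·y³ − 6, and check whether it is a (positive or negative) perfect cube.
Check small values of y:
  y = 0: RHS = -6 is not a perfect cube.
  y = 1: RHS = 11 is not a perfect cube.
  y = -1: RHS = -23 is not a perfect cube.
  y = 2: RHS = 130 is not a perfect cube.
  y = -2: RHS = -142 is not a perfect cube.
  y = 3: RHS = 453 is not a perfect cube.
  y = -3: RHS = -465 is not a perfect cube.
Continuing the search up to |y| = 40 finds no solutions either.
No (x, y) in the scanned range satisfies the equation.

No integer solutions with |y| ≤ 40.


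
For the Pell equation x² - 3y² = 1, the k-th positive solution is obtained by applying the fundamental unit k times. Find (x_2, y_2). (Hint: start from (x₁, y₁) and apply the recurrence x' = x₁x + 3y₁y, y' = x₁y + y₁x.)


Step 1: Find the fundamental solution (x₁, y₁) of x² - 3y² = 1.
  Expand √3 as a continued fraction. a₀ = ⌊√3⌋ = 1; iterate m_{k+1} = d_k·a_k − m_k, d_{k+1} = (3 − m_{k+1}²)/d_k, a_{k+1} = ⌊(a₀ + m_{k+1})/d_{k+1}⌋ (starting m₀ = 0, d₀ = 1), with convergents p_k = a_k·p_{k-1} + p_{k-2}, q_k = a_k·q_{k-1} + q_{k-2} (p₋₁ = 1, q₋₁ = 0):
  k = 0: a₀ = 1; p₀/q₀ = 1/1; p₀² − 3·q₀² = 1 − 3 = -2.
  k = 1: m = 1, d = 2, a = ⌊(1 + 1)/2⌋ = 1; p/q = (1·1 + 1)/(1·1 + 0) = 2/1; p² − 3·q² = 4 − 3 = 1.
  The first convergent with p² − 3·q² = 1 gives the fundamental solution (x₁, y₁) = (2, 1).
Step 2: Apply the recurrence (x_{n+1}, y_{n+1}) = (x₁x_n + 3y₁y_n, x₁y_n + y₁x_n) repeatedly.
  From (x_1, y_1) = (2, 1): x_2 = 2·2 + 3·1·1 = 7; y_2 = 2·1 + 1·2 = 4.
Step 3: Verify x_2² - 3·y_2² = 49 - 48 = 1 (should be 1). ✓

(x_1, y_1) = (2, 1); (x_2, y_2) = (7, 4).


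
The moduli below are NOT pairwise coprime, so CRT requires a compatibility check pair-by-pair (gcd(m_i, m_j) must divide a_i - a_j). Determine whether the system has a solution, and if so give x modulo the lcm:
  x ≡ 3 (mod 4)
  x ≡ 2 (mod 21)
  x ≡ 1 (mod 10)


Moduli 4, 21, 10 are not pairwise coprime, so CRT works modulo lcm(m_i) when all pairwise compatibility conditions hold.
Pairwise compatibility: gcd(m_i, m_j) must divide a_i - a_j for every pair.
Merge one congruence at a time:
  Start: x ≡ 3 (mod 4).
  Combine with x ≡ 2 (mod 21): gcd(4, 21) = 1; 2 - 3 = -1, which IS divisible by 1, so compatible.
    Write x = 3 + 4·t and substitute into x ≡ 2 (mod 21): 4·t ≡ 2 − 3 = -1 (mod 21).
    Reduce coefficients mod 21: 4·t ≡ 20 (mod 21).
    The inverse of 4 mod 21 is 16 (since 4·16 = 64 = 3·21 + 1), so t ≡ 16·20 = 320 ≡ 5 (mod 21).
    Then x = 3 + 4·5 = 23, valid modulo lcm(4, 21) = 84: x ≡ 23 (mod 84).
  Combine with x ≡ 1 (mod 10): gcd(84, 10) = 2; 1 - 23 = -22, which IS divisible by 2, so compatible.
    Write x = 23 + 84·t and substitute into x ≡ 1 (mod 10): 84·t ≡ 1 − 23 = -22 (mod 10).
    Divide the congruence (and modulus) by g = 2: 42·t ≡ -11 (mod 5).
    Reduce coefficients mod 5: 2·t ≡ 4 (mod 5).
    The inverse of 2 mod 5 is 3 (since 2·3 = 6 = 1·5 + 1), so t ≡ 3·4 = 12 ≡ 2 (mod 5).
    Then x = 23 + 84·2 = 191, valid modulo lcm(84, 10) = 420: x ≡ 191 (mod 420).
Verify: 191 mod 4 = 3, 191 mod 21 = 2, 191 mod 10 = 1.

x ≡ 191 (mod 420).


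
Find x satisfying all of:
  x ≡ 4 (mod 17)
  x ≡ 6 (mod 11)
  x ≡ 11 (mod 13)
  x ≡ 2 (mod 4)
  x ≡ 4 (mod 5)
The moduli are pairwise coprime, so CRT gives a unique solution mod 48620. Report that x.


Product of moduli M = 17 · 11 · 13 · 4 · 5 = 48620.
Merge one congruence at a time:
  Start: x ≡ 4 (mod 17).
  Combine with x ≡ 6 (mod 11); new modulus lcm = 187.
    Write x = 4 + 17·t and substitute into x ≡ 6 (mod 11): 17·t ≡ 6 − 4 = 2 (mod 11).
    Reduce coefficients mod 11: 6·t ≡ 2 (mod 11).
    The inverse of 6 mod 11 is 2 (since 6·2 = 12 = 1·11 + 1), so t ≡ 2·2 = 4 ≡ 4 (mod 11).
    Then x = 4 + 17·4 = 72, valid modulo lcm(17, 11) = 187: x ≡ 72 (mod 187).
  Combine with x ≡ 11 (mod 13); new modulus lcm = 2431.
    Write x = 72 + 187·t and substitute into x ≡ 11 (mod 13): 187·t ≡ 11 − 72 = -61 (mod 13).
    Reduce coefficients mod 13: 5·t ≡ 4 (mod 13).
    The inverse of 5 mod 13 is 8 (since 5·8 = 40 = 3·13 + 1), so t ≡ 8·4 = 32 ≡ 6 (mod 13).
    Then x = 72 + 187·6 = 1194, valid modulo lcm(187, 13) = 2431: x ≡ 1194 (mod 2431).
  Combine with x ≡ 2 (mod 4); new modulus lcm = 9724.
    Write x = 1194 + 2431·t and substitute into x ≡ 2 (mod 4): 2431·t ≡ 2 − 1194 = -1192 (mod 4).
    Reduce coefficients mod 4: 3·t ≡ 0 (mod 4).
    The inverse of 3 mod 4 is 3 (since 3·3 = 9 = 2·4 + 1), so t ≡ 3·0 = 0 ≡ 0 (mod 4).
    Then x = 1194 + 2431·0 = 1194, valid modulo lcm(2431, 4) = 9724: x ≡ 1194 (mod 9724).
  Combine with x ≡ 4 (mod 5); new modulus lcm = 48620.
    Write x = 1194 + 9724·t and substitute into x ≡ 4 (mod 5): 9724·t ≡ 4 − 1194 = -1190 (mod 5).
    Reduce coefficients mod 5: 4·t ≡ 0 (mod 5).
    The inverse of 4 mod 5 is 4 (since 4·4 = 16 = 3·5 + 1), so t ≡ 4·0 = 0 ≡ 0 (mod 5).
    Then x = 1194 + 9724·0 = 1194, valid modulo lcm(9724, 5) = 48620: x ≡ 1194 (mod 48620).
Verify against each original: 1194 mod 17 = 4, 1194 mod 11 = 6, 1194 mod 13 = 11, 1194 mod 4 = 2, 1194 mod 5 = 4.

x ≡ 1194 (mod 48620).


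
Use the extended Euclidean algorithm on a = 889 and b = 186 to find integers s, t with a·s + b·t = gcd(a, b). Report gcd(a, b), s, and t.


Euclidean algorithm on (889, 186) — divide until remainder is 0:
  889 = 4 · 186 + 145
  186 = 1 · 145 + 41
  145 = 3 · 41 + 22
  41 = 1 · 22 + 19
  22 = 1 · 19 + 3
  19 = 6 · 3 + 1
  3 = 3 · 1 + 0
gcd(889, 186) = 1.
Track Bezout coefficients alongside the remainders: start with r₀ = 889 = a·1 + b·0 (s = 1, t = 0) and r₁ = 186 = a·0 + b·1 (s = 0, t = 1); each new remainder r_{k+1} = r_{k-1} − q_k·r_k inherits s_{k+1} = s_{k-1} − q_k·s_k, t_{k+1} = t_{k-1} − q_k·t_k, so r_k = a·s_k + b·t_k at every step:
  q = 4: r = 145, s = 1 − 4·0 = 1, t = 0 − 4·1 = -4  (check: 889·1 + 186·(-4) = 145)
  q = 1: r = 41, s = 0 − 1·1 = -1, t = 1 − 1·(-4) = 5  (check: 889·(-1) + 186·5 = 41)
  q = 3: r = 22, s = 1 − 3·(-1) = 4, t = -4 − 3·5 = -19  (check: 889·4 + 186·(-19) = 22)
  q = 1: r = 19, s = -1 − 1·4 = -5, t = 5 − 1·(-19) = 24  (check: 889·(-5) + 186·24 = 19)
  q = 1: r = 3, s = 4 − 1·(-5) = 9, t = -19 − 1·24 = -43  (check: 889·9 + 186·(-43) = 3)
  q = 6: r = 1, s = -5 − 6·9 = -59, t = 24 − 6·(-43) = 282  (check: 889·(-59) + 186·282 = 1)
The row with r = 1 (the gcd) gives the Bezout coefficients s = -59, t = 282.
Result: 889 · (-59) + 186 · (282) = 1.

gcd(889, 186) = 1; s = -59, t = 282 (check: 889·(-59) + 186·282 = 1).


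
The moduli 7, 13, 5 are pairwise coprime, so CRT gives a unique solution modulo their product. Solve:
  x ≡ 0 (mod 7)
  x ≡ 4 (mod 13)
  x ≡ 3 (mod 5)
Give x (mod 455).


Moduli 7, 13, 5 are pairwise coprime; by CRT there is a unique solution modulo M = 7 · 13 · 5 = 455.
Solve pairwise, accumulating the modulus:
  Start with x ≡ 0 (mod 7).
  Combine with x ≡ 4 (mod 13): since gcd(7, 13) = 1, we get a unique residue mod 91.
    Write x = 0 + 7·t and substitute into x ≡ 4 (mod 13): 7·t ≡ 4 − 0 = 4 (mod 13).
    The inverse of 7 mod 13 is 2 (since 7·2 = 14 = 1·13 + 1), so t ≡ 2·4 = 8 ≡ 8 (mod 13).
    Then x = 0 + 7·8 = 56, valid modulo lcm(7, 13) = 91: x ≡ 56 (mod 91).
  Combine with x ≡ 3 (mod 5): since gcd(91, 5) = 1, we get a unique residue mod 455.
    Write x = 56 + 91·t and substitute into x ≡ 3 (mod 5): 91·t ≡ 3 − 56 = -53 (mod 5).
    Reduce coefficients mod 5: 1·t ≡ 2 (mod 5).
    So t ≡ 2 (mod 5).
    Then x = 56 + 91·2 = 238, valid modulo lcm(91, 5) = 455: x ≡ 238 (mod 455).
Verify: 238 mod 7 = 0 ✓, 238 mod 13 = 4 ✓, 238 mod 5 = 3 ✓.

x ≡ 238 (mod 455).


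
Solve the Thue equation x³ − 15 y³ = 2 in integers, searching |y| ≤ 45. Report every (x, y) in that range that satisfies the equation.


The equation is x³ - 15y³ = 2. For fixed y, x³ = 15·y³ + 2, so a solution requires the RHS to be a perfect cube.
Strategy: iterate y from -45 to 45, compute RHS = 15·y³ + 2, and check whether it is a (positive or negative) perfect cube.
Check small values of y:
  y = 0: RHS = 2 is not a perfect cube.
  y = 1: RHS = 17 is not a perfect cube.
  y = -1: RHS = -13 is not a perfect cube.
  y = 2: RHS = 122 is not a perfect cube.
  y = -2: RHS = -118 is not a perfect cube.
  y = 3: RHS = 407 is not a perfect cube.
  y = -3: RHS = -403 is not a perfect cube.
Continuing the search up to |y| = 45 finds no solutions either.
No (x, y) in the scanned range satisfies the equation.

No integer solutions with |y| ≤ 45.
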